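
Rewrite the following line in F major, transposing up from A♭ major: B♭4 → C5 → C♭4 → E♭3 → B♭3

From A♭ up to F is a major sixth; apply that to each pitch.
Bb4 to G5
C5 to A5
Cb4 to Ab4
Eb3 to C4
Bb3 to G4

G5 A5 Ab4 C4 G4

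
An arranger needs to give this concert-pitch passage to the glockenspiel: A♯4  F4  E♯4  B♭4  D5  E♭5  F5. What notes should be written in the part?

A#2 F2 E#2 Bb2 D3 Eb3 F3

Written C4 sounds as C6 on the glockenspiel, so concert pitches are written a perfect fifteenth down.
A#4 to A#2
F4 to F2
E#4 to E#2
Bb4 to Bb2
D5 to D3
Eb5 to Eb3
F5 to F3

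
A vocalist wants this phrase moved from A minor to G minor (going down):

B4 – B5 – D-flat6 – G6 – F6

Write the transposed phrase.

A minor to G minor down is a major second, so every note moves down by that interval.
B4 → A4
B5 → A5
Db6 → Cb6
G6 → F6
F6 → Eb6

A4 A5 Cb6 F6 Eb6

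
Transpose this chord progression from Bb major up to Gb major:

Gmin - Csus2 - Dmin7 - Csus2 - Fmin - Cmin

Bb major up to Gb major is a minor sixth; each chord root moves by that interval while the quality stays the same.
Gmin: root G up a minor sixth → Eb, giving Ebmin.
Csus2: root C up a minor sixth → Ab, giving Absus2.
Dmin7: root D up a minor sixth → Bb, giving Bbmin7.
Csus2: root C up a minor sixth → Ab, giving Absus2.
Fmin: root F up a minor sixth → Db, giving Dbmin.
Cmin: root C up a minor sixth → Ab, giving Abmin.

Ebmin Absus2 Bbmin7 Absus2 Dbmin Abmin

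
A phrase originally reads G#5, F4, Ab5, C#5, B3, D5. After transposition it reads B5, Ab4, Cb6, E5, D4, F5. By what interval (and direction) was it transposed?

up a minor third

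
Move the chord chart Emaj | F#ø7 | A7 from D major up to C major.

Dmaj Eø7 G7

D major up to C major is a minor seventh; each chord root moves by that interval while the quality stays the same.
Emaj: root E up a minor seventh → D, giving Dmaj.
F#ø7: root F# up a minor seventh → E, giving Eø7.
A7: root A up a minor seventh → G, giving G7.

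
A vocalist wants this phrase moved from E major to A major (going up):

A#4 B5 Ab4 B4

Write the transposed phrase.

D#5 E6 Db5 E5

From E up to A is a perfect fourth; apply that to each pitch.
A#4 -> D#5
B5 -> E6
Ab4 -> Db5
B4 -> E5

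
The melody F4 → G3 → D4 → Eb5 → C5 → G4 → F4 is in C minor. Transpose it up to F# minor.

B4 C#4 G#4 A5 F#5 C#5 B4

From C up to F# is an augmented fourth; apply that to each pitch.
F4 gives B4
G3 gives C#4
D4 gives G#4
Eb5 gives A5
C5 gives F#5
G4 gives C#5
F4 gives B4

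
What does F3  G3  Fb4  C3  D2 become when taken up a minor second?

Gb3 Ab3 Gbb4 Db3 Eb2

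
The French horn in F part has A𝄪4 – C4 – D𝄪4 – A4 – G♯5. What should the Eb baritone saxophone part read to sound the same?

First find concert pitch: the French horn in F sounds a perfect fifth below written, so A𝄪4 C4 D𝄪4 A4 G♯5 sounds D##4 F3 G##3 D4 C#5.
Then write for Eb baritone saxophone: it sounds a major thirteenth below written, so the part must be a major thirteenth above concert.
D##4 → B##5
F3 → D5
G##3 → E##5
D4 → B5
C#5 → A#6

B##5 D5 E##5 B5 A#6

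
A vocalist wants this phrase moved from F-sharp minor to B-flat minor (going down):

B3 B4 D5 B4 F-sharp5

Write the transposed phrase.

Eb3 Eb4 Gb4 Eb4 Bb4

F-sharp minor to B-flat minor down is an augmented fifth, so every note moves down by that interval.
B3 gives Eb3
B4 gives Eb4
D5 gives Gb4
B4 gives Eb4
F#5 gives Bb4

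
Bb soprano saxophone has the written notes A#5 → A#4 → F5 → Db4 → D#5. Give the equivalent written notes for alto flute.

First find concert pitch: the Bb soprano saxophone sounds a major second below written, so A#5 A#4 F5 Db4 D#5 sounds G#5 G#4 Eb5 Cb4 C#5.
Then write for alto flute: it sounds a perfect fourth below written, so the part must be a perfect fourth above concert.
G#5 → C#6
G#4 → C#5
Eb5 → Ab5
Cb4 → Fb4
C#5 → F#5

C#6 C#5 Ab5 Fb4 F#5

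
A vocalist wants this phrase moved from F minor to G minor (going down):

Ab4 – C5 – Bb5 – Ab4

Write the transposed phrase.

Bb3 D4 C5 Bb3

F minor to G minor down is a minor seventh, so every note moves down by that interval.
Ab4 -> Bb3
C5 -> D4
Bb5 -> C5
Ab4 -> Bb3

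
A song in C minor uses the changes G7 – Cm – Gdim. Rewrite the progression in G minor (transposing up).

D7 Gm Ddim

C minor up to G minor is a perfect fifth; each chord root moves by that interval while the quality stays the same.
G7: root G up a perfect fifth → D, giving D7.
Cm: root C up a perfect fifth → G, giving Gm.
Gdim: root G up a perfect fifth → D, giving Ddim.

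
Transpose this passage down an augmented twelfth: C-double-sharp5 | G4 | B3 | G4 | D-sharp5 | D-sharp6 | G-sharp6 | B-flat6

C##5 down an augmented twelfth is F#3.
An augmented twelfth down from G4 gives Cb3.
B3 down an augmented twelfth is Eb2.
G4 down an augmented twelfth is Cb3.
D#5 down an augmented twelfth is G3.
D#6 down an augmented twelfth is G4.
G#6: a twelfth down reaches C, and 20 semitones makes it C5.
An augmented twelfth down from Bb6 gives Ebb5.

F#3 Cb3 Eb2 Cb3 G3 G4 C5 Ebb5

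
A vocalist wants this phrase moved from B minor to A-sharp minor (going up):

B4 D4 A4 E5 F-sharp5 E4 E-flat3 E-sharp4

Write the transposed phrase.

B minor to A-sharp minor up is a major seventh, so every note moves up by that interval.
B4 -> A#5
D4 -> C#5
A4 -> G#5
E5 -> D#6
F#5 -> E#6
E4 -> D#5
Eb3 -> D4
E#4 -> D##5

A#5 C#5 G#5 D#6 E#6 D#5 D4 D##5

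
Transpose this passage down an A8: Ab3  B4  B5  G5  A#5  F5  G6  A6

Ab3 to Abb2
B4 to Bb3
B5 to Bb4
G5 to Gb4
A#5 to A4
F5 to Fb4
G6 to Gb5
A6 to Ab5

Abb2 Bb3 Bb4 Gb4 A4 Fb4 Gb5 Ab5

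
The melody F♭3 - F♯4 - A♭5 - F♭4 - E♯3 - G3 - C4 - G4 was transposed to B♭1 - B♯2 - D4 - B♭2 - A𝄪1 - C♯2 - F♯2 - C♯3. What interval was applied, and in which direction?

down a diminished twelfth

From Fb3 to Bb1 is 12 letter names — a twelfth of some quality.
Bb1 to Fb3 is 18 semitones, which makes it a diminished twelfth; the second version is lower, so the direction is down.
Checking another pair — G4 → C#3 — gives the same interval.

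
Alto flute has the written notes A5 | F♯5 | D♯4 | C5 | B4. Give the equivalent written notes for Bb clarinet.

F#5 D#5 B#3 A4 G#4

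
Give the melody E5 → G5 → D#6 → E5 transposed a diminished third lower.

C##5 E#5 B##5 C##5

E5 becomes C##5
G5 becomes E#5
D#6 becomes B##5
E5 becomes C##5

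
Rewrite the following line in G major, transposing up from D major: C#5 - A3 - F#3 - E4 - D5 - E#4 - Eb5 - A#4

F#5 D4 B3 A4 G5 A#4 Ab5 D#5

D major to G major up is a perfect fourth, so every note moves up by that interval.
C#5 becomes F#5
A3 becomes D4
F#3 becomes B3
E4 becomes A4
D5 becomes G5
E#4 becomes A#4
Eb5 becomes Ab5
A#4 becomes D#5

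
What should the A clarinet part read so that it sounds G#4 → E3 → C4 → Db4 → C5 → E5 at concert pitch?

Written C4 sounds as A3 on the A clarinet, so concert pitches are written a minor third up.
G#4 gives B4
E3 gives G3
C4 gives Eb4
Db4 gives Fb4
C5 gives Eb5
E5 gives G5

B4 G3 Eb4 Fb4 Eb5 G5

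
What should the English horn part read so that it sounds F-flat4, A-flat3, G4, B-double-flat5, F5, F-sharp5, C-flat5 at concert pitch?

Cb5 Eb4 D5 Fb6 C6 C#6 Gb5

The English horn sounds a perfect fifth below written, so the written part must be a perfect fifth above concert — transpose each note up.
Fb4 → Cb5
Ab3 → Eb4
G4 → D5
Bbb5 → Fb6
F5 → C6
F#5 → C#6
Cb5 → Gb5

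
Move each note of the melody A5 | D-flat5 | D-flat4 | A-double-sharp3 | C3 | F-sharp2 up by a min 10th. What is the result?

C7 Fb6 Fb5 C##5 Eb4 A3

A5: a tenth up reaches C, and 15 semitones makes it C7.
Db5: a tenth up reaches F, and 15 semitones makes it Fb6.
A minor tenth up from Db4 gives Fb5.
A##3: a tenth up reaches C, and 15 semitones makes it C##5.
C3 up a minor tenth is Eb4.
A minor tenth up from F#2 gives A3.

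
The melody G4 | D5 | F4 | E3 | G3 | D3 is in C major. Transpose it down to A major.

E4 B4 D4 C#3 E3 B2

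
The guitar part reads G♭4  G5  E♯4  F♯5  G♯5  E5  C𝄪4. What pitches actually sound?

Gb3 G4 E#3 F#4 G#4 E4 C##3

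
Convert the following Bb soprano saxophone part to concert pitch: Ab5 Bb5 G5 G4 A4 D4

The Bb soprano saxophone sounds a major second below written, so transpose each written note down a major second.
Ab5 becomes Gb5
Bb5 becomes Ab5
G5 becomes F5
G4 becomes F4
A4 becomes G4
D4 becomes C4

Gb5 Ab5 F5 F4 G4 C4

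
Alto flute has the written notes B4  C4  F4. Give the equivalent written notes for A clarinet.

A4 Bb3 Eb4

First find concert pitch: the alto flute sounds a perfect fourth below written, so B4 C4 F4 sounds F#4 G3 C4.
Then write for A clarinet: it sounds a minor third below written, so the part must be a minor third above concert.
F#4 → A4
G3 → Bb3
C4 → Eb4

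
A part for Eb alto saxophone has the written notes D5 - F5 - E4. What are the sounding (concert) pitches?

F4 Ab4 G3

The Eb alto saxophone sounds a major sixth below written, so transpose each written note down a major sixth.
D5 to F4
F5 to Ab4
E4 to G3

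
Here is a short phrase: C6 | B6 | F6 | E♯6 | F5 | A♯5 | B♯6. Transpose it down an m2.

B5 A#6 E6 D##6 E5 G##5 A##6

A minor second down from C6 gives B5.
B6: a second down reaches A, and 1 semitone makes it A#6.
A minor second down from F6 gives E6.
A minor second down from E#6 gives D##6.
F5: a second down reaches E, and 1 semitone makes it E5.
A#5 down a minor second is G##5.
B#6 down a minor second is A##6.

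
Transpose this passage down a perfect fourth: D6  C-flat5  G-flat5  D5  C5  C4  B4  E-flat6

D6 → A5
Cb5 → Gb4
Gb5 → Db5
D5 → A4
C5 → G4
C4 → G3
B4 → F#4
Eb6 → Bb5

A5 Gb4 Db5 A4 G4 G3 F#4 Bb5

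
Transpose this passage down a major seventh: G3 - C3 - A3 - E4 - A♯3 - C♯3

Ab2 Db2 Bb2 F3 B2 D2

A major seventh down from G3 gives Ab2.
A major seventh down from C3 gives Db2.
A3: a seventh down reaches B, and 11 semitones makes it Bb2.
E4: a seventh down reaches F, and 11 semitones makes it F3.
A#3 down a major seventh is B2.
C#3 down a major seventh is D2.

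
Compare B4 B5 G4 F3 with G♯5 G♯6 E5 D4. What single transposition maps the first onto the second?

up a major sixth

Take the first pair: B4 → G#5. B to G spans 6 letter names, so the interval is some kind of sixth.
B4 to G#5 is 9 semitones, which makes it a major sixth; the second version is higher, so the direction is up.
Checking another pair — F3 → D4 — gives the same interval.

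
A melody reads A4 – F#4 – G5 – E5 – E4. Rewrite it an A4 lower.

Eb4 C4 Db5 Bb4 Bb3

A4 down an augmented fourth is Eb4.
F#4: a fourth down reaches C, and 6 semitones makes it C4.
An augmented fourth down from G5 gives Db5.
E5 down an augmented fourth is Bb4.
An augmented fourth down from E4 gives Bb3.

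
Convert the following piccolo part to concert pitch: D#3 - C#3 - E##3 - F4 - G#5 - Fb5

Written C4 on the piccolo sounds as C5, a perfect octave higher; apply that shift to every note.
D#3 -> D#4
C#3 -> C#4
E##3 -> E##4
F4 -> F5
G#5 -> G#6
Fb5 -> Fb6

D#4 C#4 E##4 F5 G#6 Fb6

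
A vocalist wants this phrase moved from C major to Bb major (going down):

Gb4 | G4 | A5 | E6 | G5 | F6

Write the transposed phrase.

Fb4 F4 G5 D6 F5 Eb6

C major to Bb major down is a major second, so every note moves down by that interval.
Gb4 -> Fb4
G4 -> F4
A5 -> G5
E6 -> D6
G5 -> F5
F6 -> Eb6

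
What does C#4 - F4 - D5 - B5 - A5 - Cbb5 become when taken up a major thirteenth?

A#5 D6 B6 G#7 F#7 Abb6

C#4 up a major thirteenth is A#5.
F4 up a major thirteenth is D6.
D5 up a major thirteenth is B6.
A major thirteenth up from B5 gives G#7.
A major thirteenth up from A5 gives F#7.
Cbb5 up a major thirteenth is Abb6.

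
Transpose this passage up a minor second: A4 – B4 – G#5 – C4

Bb4 C5 A5 Db4

A4: a second up reaches B, and 1 semitone makes it Bb4.
B4 up a minor second is C5.
G#5: a second up reaches A, and 1 semitone makes it A5.
C4 up a minor second is Db4.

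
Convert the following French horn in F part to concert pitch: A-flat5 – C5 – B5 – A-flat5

Db5 F4 E5 Db5

The French horn in F sounds a perfect fifth below written, so transpose each written note down a perfect fifth.
Ab5 → Db5
C5 → F4
B5 → E5
Ab5 → Db5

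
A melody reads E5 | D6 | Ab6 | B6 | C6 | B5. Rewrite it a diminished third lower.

E5 becomes C##5
D6 becomes B#5
Ab6 becomes F#6
B6 becomes G##6
C6 becomes A#5
B5 becomes G##5

C##5 B#5 F#6 G##6 A#5 G##5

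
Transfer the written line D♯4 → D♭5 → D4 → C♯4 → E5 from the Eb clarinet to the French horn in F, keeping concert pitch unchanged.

First find concert pitch: the Eb clarinet sounds a minor third above written, so D♯4 D♭5 D4 C♯4 E5 sounds F#4 Fb5 F4 E4 G5.
Then write for French horn in F: it sounds a perfect fifth below written, so the part must be a perfect fifth above concert.
F#4 → C#5
Fb5 → Cb6
F4 → C5
E4 → B4
G5 → D6

C#5 Cb6 C5 B4 D6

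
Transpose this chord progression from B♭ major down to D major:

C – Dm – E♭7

E F#m G7

B♭ major down to D major is a minor sixth; each chord root moves by that interval while the quality stays the same.
C: root C down a minor sixth → E, giving E.
Dm: root D down a minor sixth → F#, giving F#m.
E♭7: root E♭ down a minor sixth → G, giving G7.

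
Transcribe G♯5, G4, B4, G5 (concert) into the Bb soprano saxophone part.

Written C4 sounds as Bb3 on the Bb soprano saxophone, so concert pitches are written a major second up.
G#5 -> A#5
G4 -> A4
B4 -> C#5
G5 -> A5

A#5 A4 C#5 A5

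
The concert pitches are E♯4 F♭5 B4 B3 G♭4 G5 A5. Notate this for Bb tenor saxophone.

F##5 Gb6 C#6 C#5 Ab5 A6 B6

Written C4 sounds as Bb2 on the Bb tenor saxophone, so concert pitches are written a major ninth up.
E#4 to F##5
Fb5 to Gb6
B4 to C#6
B3 to C#5
Gb4 to Ab5
G5 to A6
A5 to B6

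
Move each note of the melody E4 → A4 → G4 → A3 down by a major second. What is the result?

D4 G4 F4 G3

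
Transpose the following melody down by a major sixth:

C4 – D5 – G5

C4 gives Eb3
D5 gives F4
G5 gives Bb4

Eb3 F4 Bb4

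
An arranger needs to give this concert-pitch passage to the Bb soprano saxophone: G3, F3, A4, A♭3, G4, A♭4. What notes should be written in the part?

A3 G3 B4 Bb3 A4 Bb4

Written C4 sounds as Bb3 on the Bb soprano saxophone, so concert pitches are written a major second up.
G3 gives A3
F3 gives G3
A4 gives B4
Ab3 gives Bb3
G4 gives A4
Ab4 gives Bb4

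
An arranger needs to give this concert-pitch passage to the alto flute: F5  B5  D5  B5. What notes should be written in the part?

The alto flute sounds a perfect fourth below written, so the written part must be a perfect fourth above concert — transpose each note up.
F5 to Bb5
B5 to E6
D5 to G5
B5 to E6

Bb5 E6 G5 E6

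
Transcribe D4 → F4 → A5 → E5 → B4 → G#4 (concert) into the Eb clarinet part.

B3 D4 F#5 C#5 G#4 E#4

Written C4 sounds as Eb4 on the Eb clarinet, so concert pitches are written a minor third down.
D4 -> B3
F4 -> D4
A5 -> F#5
E5 -> C#5
B4 -> G#4
G#4 -> E#4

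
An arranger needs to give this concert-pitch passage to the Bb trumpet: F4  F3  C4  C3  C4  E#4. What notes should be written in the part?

G4 G3 D4 D3 D4 F##4

Written C4 sounds as Bb3 on the Bb trumpet, so concert pitches are written a major second up.
F4 gives G4
F3 gives G3
C4 gives D4
C3 gives D3
C4 gives D4
E#4 gives F##4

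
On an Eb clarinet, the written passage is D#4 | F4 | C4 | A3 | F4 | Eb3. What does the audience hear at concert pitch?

Written C4 on the Eb clarinet sounds as Eb4, a minor third higher; apply that shift to every note.
D#4 → F#4
F4 → Ab4
C4 → Eb4
A3 → C4
F4 → Ab4
Eb3 → Gb3

F#4 Ab4 Eb4 C4 Ab4 Gb3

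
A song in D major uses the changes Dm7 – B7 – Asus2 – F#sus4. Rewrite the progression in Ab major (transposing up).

D major up to Ab major is a diminished fifth; each chord root moves by that interval while the quality stays the same.
Dm7: root D up a diminished fifth → Ab, giving Abm7.
B7: root B up a diminished fifth → F, giving F7.
Asus2: root A up a diminished fifth → Eb, giving Ebsus2.
F#sus4: root F# up a diminished fifth → C, giving Csus4.

Abm7 F7 Ebsus2 Csus4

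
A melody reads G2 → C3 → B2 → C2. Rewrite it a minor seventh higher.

G2 gives F3
C3 gives Bb3
B2 gives A3
C2 gives Bb2

F3 Bb3 A3 Bb2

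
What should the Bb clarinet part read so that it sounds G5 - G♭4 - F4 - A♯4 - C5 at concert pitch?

The Bb clarinet sounds a major second below written, so the written part must be a major second above concert — transpose each note up.
G5 → A5
Gb4 → Ab4
F4 → G4
A#4 → B#4
C5 → D5

A5 Ab4 G4 B#4 D5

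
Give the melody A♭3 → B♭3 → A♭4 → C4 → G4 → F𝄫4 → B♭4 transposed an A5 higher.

E4 F#4 E5 G#4 D#5 Cb5 F#5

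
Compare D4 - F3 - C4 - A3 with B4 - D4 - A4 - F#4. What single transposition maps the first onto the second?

Take the first pair: D4 → B4. D to B spans 6 letter names, so the interval is some kind of sixth.
D4 to B4 is 9 semitones, which makes it a major sixth; the second version is higher, so the direction is up.
Checking another pair — A3 → F#4 — gives the same interval.

up a major sixth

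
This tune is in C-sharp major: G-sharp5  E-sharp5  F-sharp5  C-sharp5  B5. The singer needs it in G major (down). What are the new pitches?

D5 B4 C5 G4 F5

C-sharp major to G major down is an augmented fourth, so every note moves down by that interval.
G#5 becomes D5
E#5 becomes B4
F#5 becomes C5
C#5 becomes G4
B5 becomes F5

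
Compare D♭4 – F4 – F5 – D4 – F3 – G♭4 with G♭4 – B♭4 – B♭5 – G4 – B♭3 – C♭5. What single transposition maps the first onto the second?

Take the first pair: Db4 → Gb4. D to G spans 4 letter names, so the interval is some kind of fourth.
Db4 to Gb4 is 5 semitones, which makes it a perfect fourth; the second version is higher, so the direction is up.
Checking another pair — Gb4 → Cb5 — gives the same interval.

up a perfect fourth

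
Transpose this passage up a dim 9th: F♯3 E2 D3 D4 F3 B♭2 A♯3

Gb4 Fb3 Ebb4 Ebb5 Gbb4 Cbb4 Bb4

F#3: a ninth up reaches G, and 12 semitones makes it Gb4.
E2: a ninth up reaches F, and 12 semitones makes it Fb3.
D3: a ninth up reaches E, and 12 semitones makes it Ebb4.
A diminished ninth up from D4 gives Ebb5.
A diminished ninth up from F3 gives Gbb4.
Bb2: a ninth up reaches C, and 12 semitones makes it Cbb4.
A#3 up a diminished ninth is Bb4.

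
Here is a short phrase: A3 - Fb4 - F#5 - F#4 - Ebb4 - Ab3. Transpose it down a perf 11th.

E2 Cb3 C#4 C#3 Bbb2 Eb2

A perfect eleventh down from A3 gives E2.
Fb4 down a perfect eleventh is Cb3.
F#5 down a perfect eleventh is C#4.
F#4: an eleventh down reaches C, and 17 semitones makes it C#3.
Ebb4: an eleventh down reaches B, and 17 semitones makes it Bbb2.
Ab3 down a perfect eleventh is Eb2.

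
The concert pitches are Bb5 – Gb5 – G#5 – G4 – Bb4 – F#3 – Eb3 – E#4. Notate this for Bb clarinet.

The Bb clarinet sounds a major second below written, so the written part must be a major second above concert — transpose each note up.
Bb5 to C6
Gb5 to Ab5
G#5 to A#5
G4 to A4
Bb4 to C5
F#3 to G#3
Eb3 to F3
E#4 to F##4

C6 Ab5 A#5 A4 C5 G#3 F3 F##4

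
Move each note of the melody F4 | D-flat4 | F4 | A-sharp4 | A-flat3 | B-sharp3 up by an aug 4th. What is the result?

B4 G4 B4 D##5 D4 E##4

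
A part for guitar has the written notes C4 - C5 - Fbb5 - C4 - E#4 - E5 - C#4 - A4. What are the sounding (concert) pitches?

C3 C4 Fbb4 C3 E#3 E4 C#3 A3

Written C4 on the guitar sounds as C3, a perfect octave lower; apply that shift to every note.
C4 → C3
C5 → C4
Fbb5 → Fbb4
C4 → C3
E#4 → E#3
E5 → E4
C#4 → C#3
A4 → A3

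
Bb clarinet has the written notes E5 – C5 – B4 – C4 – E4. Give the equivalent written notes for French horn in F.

A5 F5 E5 F4 A4

First find concert pitch: the Bb clarinet sounds a major second below written, so E5 C5 B4 C4 E4 sounds D5 Bb4 A4 Bb3 D4.
Then write for French horn in F: it sounds a perfect fifth below written, so the part must be a perfect fifth above concert.
D5 → A5
Bb4 → F5
A4 → E5
Bb3 → F4
D4 → A4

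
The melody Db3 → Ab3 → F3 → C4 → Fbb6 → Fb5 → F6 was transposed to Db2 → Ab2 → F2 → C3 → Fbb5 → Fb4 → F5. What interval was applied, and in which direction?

down a perfect octave

Take the first pair: Db3 → Db2. D to D spans 8 letter names, so the interval is some kind of octave.
Db2 to Db3 is 12 semitones, which makes it a perfect octave; the second version is lower, so the direction is down.
Checking another pair — F6 → F5 — gives the same interval.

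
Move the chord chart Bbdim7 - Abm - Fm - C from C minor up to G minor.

Fdim7 Ebm Cm G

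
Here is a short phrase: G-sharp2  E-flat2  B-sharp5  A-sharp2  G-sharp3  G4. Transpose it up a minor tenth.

A minor tenth up from G#2 gives B3.
Eb2: a tenth up reaches G, and 15 semitones makes it Gb3.
B#5 up a minor tenth is D#7.
A#2 up a minor tenth is C#4.
A minor tenth up from G#3 gives B4.
G4: a tenth up reaches B, and 15 semitones makes it Bb5.

B3 Gb3 D#7 C#4 B4 Bb5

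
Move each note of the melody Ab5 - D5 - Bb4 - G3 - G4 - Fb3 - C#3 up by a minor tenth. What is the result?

Cb7 F6 Db6 Bb4 Bb5 Abb4 E4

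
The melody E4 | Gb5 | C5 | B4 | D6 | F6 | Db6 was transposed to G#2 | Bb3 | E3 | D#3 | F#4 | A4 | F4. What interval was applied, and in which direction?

From E4 to G#2 is 13 letter names — a thirteenth of some quality.
G#2 to E4 is 20 semitones, which makes it a minor thirteenth; the second version is lower, so the direction is down.
Checking another pair — Db6 → F4 — gives the same interval.

down a minor thirteenth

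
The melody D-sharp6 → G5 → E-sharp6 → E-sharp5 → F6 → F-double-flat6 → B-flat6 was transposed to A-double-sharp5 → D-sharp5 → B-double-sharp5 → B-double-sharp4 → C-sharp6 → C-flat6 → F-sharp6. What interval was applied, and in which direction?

down a diminished fourth

Take the first pair: D#6 → A##5. D to A spans 4 letter names, so the interval is some kind of fourth.
A##5 to D#6 is 4 semitones, which makes it a diminished fourth; the second version is lower, so the direction is down.
Checking another pair — Bb6 → F#6 — gives the same interval.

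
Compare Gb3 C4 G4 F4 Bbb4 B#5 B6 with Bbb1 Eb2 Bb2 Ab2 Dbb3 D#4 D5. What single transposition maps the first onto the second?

down a major thirteenth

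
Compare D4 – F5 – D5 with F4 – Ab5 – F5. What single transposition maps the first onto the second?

up a minor third

From D4 to F4 is 3 letter names — a third of some quality.
D4 to F4 is 3 semitones, which makes it a minor third; the second version is higher, so the direction is up.
Checking another pair — D5 → F5 — gives the same interval.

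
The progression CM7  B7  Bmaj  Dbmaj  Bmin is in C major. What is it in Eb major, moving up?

EbM7 D7 Dmaj Fbmaj Dmin

C major up to Eb major is a minor third; each chord root moves by that interval while the quality stays the same.
CM7: root C up a minor third → Eb, giving EbM7.
B7: root B up a minor third → D, giving D7.
Bmaj: root B up a minor third → D, giving Dmaj.
Dbmaj: root Db up a minor third → Fb, giving Fbmaj.
Bmin: root B up a minor third → D, giving Dmin.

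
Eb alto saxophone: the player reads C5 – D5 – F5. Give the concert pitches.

Eb4 F4 Ab4

The Eb alto saxophone sounds a major sixth below written, so transpose each written note down a major sixth.
C5 -> Eb4
D5 -> F4
F5 -> Ab4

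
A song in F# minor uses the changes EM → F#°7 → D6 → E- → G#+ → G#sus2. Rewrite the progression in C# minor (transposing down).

BM C#°7 A6 B- D#+ D#sus2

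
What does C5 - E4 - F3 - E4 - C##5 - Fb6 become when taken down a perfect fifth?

F4 A3 Bb2 A3 F##4 Bbb5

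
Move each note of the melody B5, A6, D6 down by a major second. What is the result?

A5 G6 C6

B5 -> A5
A6 -> G6
D6 -> C6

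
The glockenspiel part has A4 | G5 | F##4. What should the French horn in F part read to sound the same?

E7 D8 C##7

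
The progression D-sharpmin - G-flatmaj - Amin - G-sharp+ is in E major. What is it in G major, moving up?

F#min Bbbmaj Cmin B+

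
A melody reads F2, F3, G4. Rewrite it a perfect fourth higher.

Bb2 Bb3 C5

F2: a fourth up reaches B, and 5 semitones makes it Bb2.
F3: a fourth up reaches B, and 5 semitones makes it Bb3.
G4: a fourth up reaches C, and 5 semitones makes it C5.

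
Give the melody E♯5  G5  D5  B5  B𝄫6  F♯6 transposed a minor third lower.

A minor third down from E#5 gives C##5.
G5: a third down reaches E, and 3 semitones makes it E5.
A minor third down from D5 gives B4.
B5: a third down reaches G, and 3 semitones makes it G#5.
Bbb6: a third down reaches G, and 3 semitones makes it Gb6.
A minor third down from F#6 gives D#6.

C##5 E5 B4 G#5 Gb6 D#6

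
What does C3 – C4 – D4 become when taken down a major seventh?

Db2 Db3 Eb3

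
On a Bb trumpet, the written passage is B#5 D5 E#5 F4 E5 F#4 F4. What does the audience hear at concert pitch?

Written C4 on the Bb trumpet sounds as Bb3, a major second lower; apply that shift to every note.
B#5 -> A#5
D5 -> C5
E#5 -> D#5
F4 -> Eb4
E5 -> D5
F#4 -> E4
F4 -> Eb4

A#5 C5 D#5 Eb4 D5 E4 Eb4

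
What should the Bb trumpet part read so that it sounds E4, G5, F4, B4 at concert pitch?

The Bb trumpet sounds a major second below written, so the written part must be a major second above concert — transpose each note up.
E4 gives F#4
G5 gives A5
F4 gives G4
B4 gives C#5

F#4 A5 G4 C#5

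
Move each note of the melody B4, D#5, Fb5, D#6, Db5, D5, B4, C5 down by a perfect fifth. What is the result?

E4 G#4 Bbb4 G#5 Gb4 G4 E4 F4

A perfect fifth down from B4 gives E4.
A perfect fifth down from D#5 gives G#4.
Fb5 down a perfect fifth is Bbb4.
D#6: a fifth down reaches G, and 7 semitones makes it G#5.
Db5 down a perfect fifth is Gb4.
A perfect fifth down from D5 gives G4.
B4 down a perfect fifth is E4.
C5 down a perfect fifth is F4.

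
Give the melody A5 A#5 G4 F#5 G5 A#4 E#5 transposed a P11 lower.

A5 -> E4
A#5 -> E#4
G4 -> D3
F#5 -> C#4
G5 -> D4
A#4 -> E#3
E#5 -> B#3

E4 E#4 D3 C#4 D4 E#3 B#3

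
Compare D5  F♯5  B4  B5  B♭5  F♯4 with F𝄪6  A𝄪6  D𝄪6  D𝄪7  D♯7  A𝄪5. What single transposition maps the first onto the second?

Take the first pair: D5 → F##6. D to F spans 10 letter names, so the interval is some kind of tenth.
D5 to F##6 is 17 semitones, which makes it an augmented tenth; the second version is higher, so the direction is up.
Checking another pair — F#4 → A##5 — gives the same interval.

up an augmented tenth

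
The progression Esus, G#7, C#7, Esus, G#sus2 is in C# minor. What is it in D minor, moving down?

Fsus A7 D7 Fsus Asus2

C# minor down to D minor is a major seventh; each chord root moves by that interval while the quality stays the same.
Esus: root E down a major seventh → F, giving Fsus.
G#7: root G# down a major seventh → A, giving A7.
C#7: root C# down a major seventh → D, giving D7.
Esus: root E down a major seventh → F, giving Fsus.
G#sus2: root G# down a major seventh → A, giving Asus2.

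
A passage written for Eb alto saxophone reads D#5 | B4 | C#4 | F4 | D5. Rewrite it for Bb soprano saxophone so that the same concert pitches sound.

First find concert pitch: the Eb alto saxophone sounds a major sixth below written, so D#5 B4 C#4 F4 D5 sounds F#4 D4 E3 Ab3 F4.
Then write for Bb soprano saxophone: it sounds a major second below written, so the part must be a major second above concert.
F#4 → G#4
D4 → E4
E3 → F#3
Ab3 → Bb3
F4 → G4

G#4 E4 F#3 Bb3 G4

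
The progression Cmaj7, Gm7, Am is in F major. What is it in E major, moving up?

Bmaj7 F#m7 G#m

F major up to E major is a major seventh; each chord root moves by that interval while the quality stays the same.
Cmaj7: root C up a major seventh → B, giving Bmaj7.
Gm7: root G up a major seventh → F#, giving F#m7.
Am: root A up a major seventh → G#, giving G#m.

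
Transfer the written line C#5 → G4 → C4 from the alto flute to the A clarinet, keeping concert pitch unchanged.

B4 F4 Bb3

First find concert pitch: the alto flute sounds a perfect fourth below written, so C#5 G4 C4 sounds G#4 D4 G3.
Then write for A clarinet: it sounds a minor third below written, so the part must be a minor third above concert.
G#4 → B4
D4 → F4
G3 → Bb3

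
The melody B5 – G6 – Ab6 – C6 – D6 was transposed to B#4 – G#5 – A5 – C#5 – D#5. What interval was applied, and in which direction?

From B5 to B#4 is 8 letter names — an octave of some quality.
B#4 to B5 is 11 semitones, which makes it a diminished octave; the second version is lower, so the direction is down.
Checking another pair — D6 → D#5 — gives the same interval.

down a diminished octave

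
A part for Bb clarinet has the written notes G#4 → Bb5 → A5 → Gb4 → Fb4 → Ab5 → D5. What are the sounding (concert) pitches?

F#4 Ab5 G5 Fb4 Ebb4 Gb5 C5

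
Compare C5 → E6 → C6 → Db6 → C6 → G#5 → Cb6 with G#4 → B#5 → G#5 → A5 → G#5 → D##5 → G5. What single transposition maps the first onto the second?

down a diminished fourth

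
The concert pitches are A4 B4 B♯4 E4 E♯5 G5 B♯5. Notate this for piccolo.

A3 B3 B#3 E3 E#4 G4 B#4

The piccolo sounds a perfect octave above written, so the written part must be a perfect octave below concert — transpose each note down.
A4 gives A3
B4 gives B3
B#4 gives B#3
E4 gives E3
E#5 gives E#4
G5 gives G4
B#5 gives B#4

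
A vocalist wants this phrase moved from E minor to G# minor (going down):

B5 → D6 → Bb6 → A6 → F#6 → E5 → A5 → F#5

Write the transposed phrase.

D#5 F#5 D6 C#6 A#5 G#4 C#5 A#4

E minor to G# minor down is a minor sixth, so every note moves down by that interval.
B5 to D#5
D6 to F#5
Bb6 to D6
A6 to C#6
F#6 to A#5
E5 to G#4
A5 to C#5
F#5 to A#4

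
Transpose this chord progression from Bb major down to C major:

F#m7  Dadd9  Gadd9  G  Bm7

G#m7 Eadd9 Aadd9 A C#m7

Bb major down to C major is a minor seventh; each chord root moves by that interval while the quality stays the same.
F#m7: root F# down a minor seventh → G#, giving G#m7.
Dadd9: root D down a minor seventh → E, giving Eadd9.
Gadd9: root G down a minor seventh → A, giving Aadd9.
G: root G down a minor seventh → A, giving A.
Bm7: root B down a minor seventh → C#, giving C#m7.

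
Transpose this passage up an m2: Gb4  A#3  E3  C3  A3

Gb4 becomes Abb4
A#3 becomes B3
E3 becomes F3
C3 becomes Db3
A3 becomes Bb3

Abb4 B3 F3 Db3 Bb3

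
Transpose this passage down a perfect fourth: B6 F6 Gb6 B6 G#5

B6 to F#6
F6 to C6
Gb6 to Db6
B6 to F#6
G#5 to D#5

F#6 C6 Db6 F#6 D#5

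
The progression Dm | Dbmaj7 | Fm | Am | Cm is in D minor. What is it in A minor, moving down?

Am Abmaj7 Cm Em Gm

D minor down to A minor is a perfect fourth; each chord root moves by that interval while the quality stays the same.
Dm: root D down a perfect fourth → A, giving Am.
Dbmaj7: root Db down a perfect fourth → Ab, giving Abmaj7.
Fm: root F down a perfect fourth → C, giving Cm.
Am: root A down a perfect fourth → E, giving Em.
Cm: root C down a perfect fourth → G, giving Gm.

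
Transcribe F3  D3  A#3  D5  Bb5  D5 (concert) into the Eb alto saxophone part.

D4 B3 F##4 B5 G6 B5

The Eb alto saxophone sounds a major sixth below written, so the written part must be a major sixth above concert — transpose each note up.
F3 → D4
D3 → B3
A#3 → F##4
D5 → B5
Bb5 → G6
D5 → B5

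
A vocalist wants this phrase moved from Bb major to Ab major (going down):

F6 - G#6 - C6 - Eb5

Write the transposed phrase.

Eb6 F#6 Bb5 Db5

From Bb down to Ab is a major second; apply that to each pitch.
F6 to Eb6
G#6 to F#6
C6 to Bb5
Eb5 to Db5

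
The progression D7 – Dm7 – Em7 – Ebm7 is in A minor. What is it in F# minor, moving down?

B7 Bm7 C#m7 Cm7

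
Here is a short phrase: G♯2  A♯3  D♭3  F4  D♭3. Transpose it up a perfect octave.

G#3 A#4 Db4 F5 Db4

G#2 up a perfect octave is G#3.
A#3 up a perfect octave is A#4.
Db3: an octave up reaches D, and 12 semitones makes it Db4.
A perfect octave up from F4 gives F5.
A perfect octave up from Db3 gives Db4.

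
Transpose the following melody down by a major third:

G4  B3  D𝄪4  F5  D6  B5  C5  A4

Eb4 G3 B#3 Db5 Bb5 G5 Ab4 F4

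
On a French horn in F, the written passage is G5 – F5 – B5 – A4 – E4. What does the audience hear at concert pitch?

The French horn in F sounds a perfect fifth below written, so transpose each written note down a perfect fifth.
G5 -> C5
F5 -> Bb4
B5 -> E5
A4 -> D4
E4 -> A3

C5 Bb4 E5 D4 A3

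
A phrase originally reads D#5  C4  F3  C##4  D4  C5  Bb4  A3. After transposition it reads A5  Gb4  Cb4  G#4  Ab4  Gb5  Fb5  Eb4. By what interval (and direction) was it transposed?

up a diminished fifth

From D#5 to A5 is 5 letter names — a fifth of some quality.
D#5 to A5 is 6 semitones, which makes it a diminished fifth; the second version is higher, so the direction is up.
Checking another pair — A3 → Eb4 — gives the same interval.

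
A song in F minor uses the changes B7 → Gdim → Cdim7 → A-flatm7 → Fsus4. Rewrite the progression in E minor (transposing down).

F minor down to E minor is a minor second; each chord root moves by that interval while the quality stays the same.
B7: root B down a minor second → A#, giving A#7.
Gdim: root G down a minor second → F#, giving F#dim.
Cdim7: root C down a minor second → B, giving Bdim7.
A-flatm7: root A-flat down a minor second → G, giving Gm7.
Fsus4: root F down a minor second → E, giving Esus4.

A#7 F#dim Bdim7 Gm7 Esus4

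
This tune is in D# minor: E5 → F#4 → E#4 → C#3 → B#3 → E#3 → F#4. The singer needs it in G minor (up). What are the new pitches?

Ab5 Bb4 A4 F3 E4 A3 Bb4

D# minor to G minor up is a diminished fourth, so every note moves up by that interval.
E5 -> Ab5
F#4 -> Bb4
E#4 -> A4
C#3 -> F3
B#3 -> E4
E#3 -> A3
F#4 -> Bb4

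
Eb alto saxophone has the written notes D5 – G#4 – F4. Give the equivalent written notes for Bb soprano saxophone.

G4 C#4 Bb3

First find concert pitch: the Eb alto saxophone sounds a major sixth below written, so D5 G#4 F4 sounds F4 B3 Ab3.
Then write for Bb soprano saxophone: it sounds a major second below written, so the part must be a major second above concert.
F4 → G4
B3 → C#4
Ab3 → Bb3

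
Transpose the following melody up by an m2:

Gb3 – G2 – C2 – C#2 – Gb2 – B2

Abb3 Ab2 Db2 D2 Abb2 C3

A minor second up from Gb3 gives Abb3.
G2: a second up reaches A, and 1 semitone makes it Ab2.
C2: a second up reaches D, and 1 semitone makes it Db2.
C#2 up a minor second is D2.
Gb2 up a minor second is Abb2.
B2: a second up reaches C, and 1 semitone makes it C3.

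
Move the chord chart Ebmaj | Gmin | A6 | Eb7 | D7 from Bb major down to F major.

Bbmaj Dmin E6 Bb7 A7

Bb major down to F major is a perfect fourth; each chord root moves by that interval while the quality stays the same.
Ebmaj: root Eb down a perfect fourth → Bb, giving Bbmaj.
Gmin: root G down a perfect fourth → D, giving Dmin.
A6: root A down a perfect fourth → E, giving E6.
Eb7: root Eb down a perfect fourth → Bb, giving Bb7.
D7: root D down a perfect fourth → A, giving A7.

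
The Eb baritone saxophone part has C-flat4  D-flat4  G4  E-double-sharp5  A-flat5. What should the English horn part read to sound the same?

Bbb2 Cb3 F3 D##4 Gb4

First find concert pitch: the Eb baritone saxophone sounds a major thirteenth below written, so C-flat4 D-flat4 G4 E-double-sharp5 A-flat5 sounds Ebb2 Fb2 Bb2 G##3 Cb4.
Then write for English horn: it sounds a perfect fifth below written, so the part must be a perfect fifth above concert.
Ebb2 → Bbb2
Fb2 → Cb3
Bb2 → F3
G##3 → D##4
Cb4 → Gb4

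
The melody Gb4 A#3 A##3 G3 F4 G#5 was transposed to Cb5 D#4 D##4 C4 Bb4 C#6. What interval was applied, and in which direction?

up a perfect fourth

From Gb4 to Cb5 is 4 letter names — a fourth of some quality.
Gb4 to Cb5 is 5 semitones, which makes it a perfect fourth; the second version is higher, so the direction is up.
Checking another pair — G#5 → C#6 — gives the same interval.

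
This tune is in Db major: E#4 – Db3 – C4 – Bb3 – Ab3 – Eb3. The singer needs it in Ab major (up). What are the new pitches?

B#4 Ab3 G4 F4 Eb4 Bb3

From Db up to Ab is a perfect fifth; apply that to each pitch.
E#4 to B#4
Db3 to Ab3
C4 to G4
Bb3 to F4
Ab3 to Eb4
Eb3 to Bb3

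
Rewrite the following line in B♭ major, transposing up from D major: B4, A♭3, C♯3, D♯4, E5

From D up to B♭ is a minor sixth; apply that to each pitch.
B4 to G5
Ab3 to Fb4
C#3 to A3
D#4 to B4
E5 to C6

G5 Fb4 A3 B4 C6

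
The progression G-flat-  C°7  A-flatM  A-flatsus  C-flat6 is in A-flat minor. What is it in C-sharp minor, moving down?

B- E#°7 C#M C#sus E6

A-flat minor down to C-sharp minor is a diminished sixth; each chord root moves by that interval while the quality stays the same.
G-flat-: root G-flat down a diminished sixth → B, giving B-.
C°7: root C down a diminished sixth → E#, giving E#°7.
A-flatM: root A-flat down a diminished sixth → C#, giving C#M.
A-flatsus: root A-flat down a diminished sixth → C#, giving C#sus.
C-flat6: root C-flat down a diminished sixth → E, giving E6.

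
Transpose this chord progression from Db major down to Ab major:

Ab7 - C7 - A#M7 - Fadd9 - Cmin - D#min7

Eb7 G7 E#M7 Cadd9 Gmin A#min7

Db major down to Ab major is a perfect fourth; each chord root moves by that interval while the quality stays the same.
Ab7: root Ab down a perfect fourth → Eb, giving Eb7.
C7: root C down a perfect fourth → G, giving G7.
A#M7: root A# down a perfect fourth → E#, giving E#M7.
Fadd9: root F down a perfect fourth → C, giving Cadd9.
Cmin: root C down a perfect fourth → G, giving Gmin.
D#min7: root D# down a perfect fourth → A#, giving A#min7.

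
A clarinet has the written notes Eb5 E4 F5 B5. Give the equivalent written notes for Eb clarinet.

A4 A#3 B4 E#5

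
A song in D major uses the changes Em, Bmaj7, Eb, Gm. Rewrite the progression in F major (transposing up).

D major up to F major is a minor third; each chord root moves by that interval while the quality stays the same.
Em: root E up a minor third → G, giving Gm.
Bmaj7: root B up a minor third → D, giving Dmaj7.
Eb: root Eb up a minor third → Gb, giving Gb.
Gm: root G up a minor third → Bb, giving Bbm.

Gm Dmaj7 Gb Bbm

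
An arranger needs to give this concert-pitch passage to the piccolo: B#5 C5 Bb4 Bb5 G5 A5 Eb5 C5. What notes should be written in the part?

B#4 C4 Bb3 Bb4 G4 A4 Eb4 C4

The piccolo sounds a perfect octave above written, so the written part must be a perfect octave below concert — transpose each note down.
B#5 -> B#4
C5 -> C4
Bb4 -> Bb3
Bb5 -> Bb4
G5 -> G4
A5 -> A4
Eb5 -> Eb4
C5 -> C4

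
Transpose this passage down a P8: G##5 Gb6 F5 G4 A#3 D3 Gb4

G##4 Gb5 F4 G3 A#2 D2 Gb3

G##5 down a perfect octave is G##4.
A perfect octave down from Gb6 gives Gb5.
F5 down a perfect octave is F4.
G4: an octave down reaches G, and 12 semitones makes it G3.
A perfect octave down from A#3 gives A#2.
A perfect octave down from D3 gives D2.
Gb4 down a perfect octave is Gb3.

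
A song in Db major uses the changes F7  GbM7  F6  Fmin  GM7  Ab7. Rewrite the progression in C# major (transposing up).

E#7 F#M7 E#6 E#min F##M7 G#7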